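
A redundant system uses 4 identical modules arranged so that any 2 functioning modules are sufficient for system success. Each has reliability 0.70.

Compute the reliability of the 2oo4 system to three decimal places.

0.916

R = Σ_{i=2}^{4} C(4,i) p^i (1−p)^{4−i} with p = 0.70
C(4,2)·0.70^2·0.30^2 = 0.26460
C(4,3)·0.70^3·0.30^1 = 0.41160
C(4,4)·0.70^4·0.30^0 = 0.24010
Sum = 0.916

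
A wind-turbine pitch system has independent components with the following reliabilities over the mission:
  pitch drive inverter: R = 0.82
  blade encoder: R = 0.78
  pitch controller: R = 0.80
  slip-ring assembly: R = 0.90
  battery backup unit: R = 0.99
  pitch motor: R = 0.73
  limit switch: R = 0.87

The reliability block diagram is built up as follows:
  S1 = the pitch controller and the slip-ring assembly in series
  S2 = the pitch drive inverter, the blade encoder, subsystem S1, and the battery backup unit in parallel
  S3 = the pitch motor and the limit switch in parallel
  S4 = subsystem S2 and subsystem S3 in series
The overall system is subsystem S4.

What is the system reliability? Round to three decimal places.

Series (pitch controller and slip-ring assembly): 0.80000 × 0.90000 = 0.72000
Parallel (pitch drive inverter, blade encoder, [0.72000], and battery backup unit): 1 − (1 − 0.82000)(1 − 0.78000)(1 − 0.72000)(1 − 0.99000) = 0.99989
Parallel (pitch motor and limit switch): 1 − (1 − 0.73000)(1 − 0.87000) = 0.96490
Series ([0.99989] and [0.96490]): 0.99989 × 0.96490 = 0.965

0.965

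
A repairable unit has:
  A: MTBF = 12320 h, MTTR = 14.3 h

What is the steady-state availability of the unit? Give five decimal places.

0.99884

A(A) = MTBF/(MTBF+MTTR) = 12320/(12320+14.3) = 0.99884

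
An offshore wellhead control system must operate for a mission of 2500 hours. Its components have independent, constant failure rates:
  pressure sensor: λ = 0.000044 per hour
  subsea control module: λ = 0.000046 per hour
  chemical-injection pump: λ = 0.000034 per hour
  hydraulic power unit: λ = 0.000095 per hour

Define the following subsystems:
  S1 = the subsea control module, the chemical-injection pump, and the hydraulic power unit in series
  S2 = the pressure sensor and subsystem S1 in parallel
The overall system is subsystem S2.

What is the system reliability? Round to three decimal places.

0.963

R(pressure sensor) = exp(−0.000044 × 2500) = 0.89583
R(subsea control module) = exp(−0.000046 × 2500) = 0.89137
R(chemical-injection pump) = exp(−0.000034 × 2500) = 0.91851
R(hydraulic power unit) = exp(−0.000095 × 2500) = 0.78860
Series (subsea control module, chemical-injection pump, and hydraulic power unit): 0.89137 × 0.91851 × 0.78860 = 0.64565
Parallel (pressure sensor and [0.64565]): 1 − (1 − 0.89583)(1 − 0.64565) = 0.963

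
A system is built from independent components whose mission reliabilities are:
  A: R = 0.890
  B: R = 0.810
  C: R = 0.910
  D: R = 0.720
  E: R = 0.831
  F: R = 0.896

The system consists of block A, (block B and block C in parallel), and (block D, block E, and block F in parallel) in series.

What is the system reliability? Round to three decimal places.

Parallel (B and C): 1 − (1 − 0.81000)(1 − 0.91000) = 0.98290
Parallel (D, E, and F): 1 − (1 − 0.72000)(1 − 0.83100)(1 − 0.89600) = 0.99508
Series (A, [0.98290], and [0.99508]): 0.89000 × 0.98290 × 0.99508 = 0.870

0.870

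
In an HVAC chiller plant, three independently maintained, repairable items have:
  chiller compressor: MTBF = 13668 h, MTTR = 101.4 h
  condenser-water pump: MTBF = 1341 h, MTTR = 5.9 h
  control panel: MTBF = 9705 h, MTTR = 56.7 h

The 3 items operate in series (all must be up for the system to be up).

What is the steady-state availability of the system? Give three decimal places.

A(chiller compressor) = MTBF/(MTBF+MTTR) = 13668/(13668+101.4) = 0.992636
A(condenser-water pump) = MTBF/(MTBF+MTTR) = 1341/(1341+5.9) = 0.995620
A(control panel) = MTBF/(MTBF+MTTR) = 9705/(9705+56.7) = 0.994192
Series availability: 0.992636 × 0.995620 × 0.994192 = 0.983

0.983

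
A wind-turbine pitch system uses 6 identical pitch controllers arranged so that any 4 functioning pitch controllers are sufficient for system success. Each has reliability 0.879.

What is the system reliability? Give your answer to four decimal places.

0.9733

R = Σ_{i=4}^{6} C(6,i) p^i (1−p)^{6−i} with p = 0.879
C(6,4)·0.879^4·0.121^2 = 0.131104
C(6,5)·0.879^5·0.121^1 = 0.380961
C(6,6)·0.879^6·0.121^0 = 0.461247
Sum = 0.9733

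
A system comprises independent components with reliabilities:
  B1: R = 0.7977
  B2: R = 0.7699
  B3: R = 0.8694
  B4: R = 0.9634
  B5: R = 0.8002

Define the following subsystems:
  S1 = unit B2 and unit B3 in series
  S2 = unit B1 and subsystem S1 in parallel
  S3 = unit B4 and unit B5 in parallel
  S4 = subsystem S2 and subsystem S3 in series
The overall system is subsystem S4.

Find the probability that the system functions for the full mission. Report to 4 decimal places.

Series (B2 and B3): 0.769900 × 0.869400 = 0.669351
Parallel (B1 and [0.669351]): 1 − (1 − 0.797700)(1 − 0.669351) = 0.933110
Parallel (B4 and B5): 1 − (1 − 0.963400)(1 − 0.800200) = 0.992687
Series ([0.933110] and [0.992687]): 0.933110 × 0.992687 = 0.9263

0.9263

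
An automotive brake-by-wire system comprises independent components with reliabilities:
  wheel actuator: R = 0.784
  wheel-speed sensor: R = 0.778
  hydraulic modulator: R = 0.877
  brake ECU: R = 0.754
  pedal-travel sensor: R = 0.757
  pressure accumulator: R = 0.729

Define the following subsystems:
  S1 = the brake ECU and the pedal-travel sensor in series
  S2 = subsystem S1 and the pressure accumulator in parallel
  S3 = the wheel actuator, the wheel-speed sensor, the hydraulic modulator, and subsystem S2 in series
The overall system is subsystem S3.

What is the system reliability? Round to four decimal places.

0.4727

Series (brake ECU and pedal-travel sensor): 0.754000 × 0.757000 = 0.570778
Parallel ([0.570778] and pressure accumulator): 1 − (1 − 0.570778)(1 − 0.729000) = 0.883681
Series (wheel actuator, wheel-speed sensor, hydraulic modulator, and [0.883681]): 0.784000 × 0.778000 × 0.877000 × 0.883681 = 0.4727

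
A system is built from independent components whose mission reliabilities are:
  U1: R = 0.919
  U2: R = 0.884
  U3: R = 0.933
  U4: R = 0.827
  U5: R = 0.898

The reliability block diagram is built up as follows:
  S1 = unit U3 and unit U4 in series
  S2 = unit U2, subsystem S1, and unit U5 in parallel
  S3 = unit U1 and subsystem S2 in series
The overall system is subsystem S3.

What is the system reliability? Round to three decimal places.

Series (U3 and U4): 0.93300 × 0.82700 = 0.77159
Parallel (U2, [0.77159], and U5): 1 − (1 − 0.88400)(1 − 0.77159)(1 − 0.89800) = 0.99730
Series (U1 and [0.99730]): 0.91900 × 0.99730 = 0.917

0.917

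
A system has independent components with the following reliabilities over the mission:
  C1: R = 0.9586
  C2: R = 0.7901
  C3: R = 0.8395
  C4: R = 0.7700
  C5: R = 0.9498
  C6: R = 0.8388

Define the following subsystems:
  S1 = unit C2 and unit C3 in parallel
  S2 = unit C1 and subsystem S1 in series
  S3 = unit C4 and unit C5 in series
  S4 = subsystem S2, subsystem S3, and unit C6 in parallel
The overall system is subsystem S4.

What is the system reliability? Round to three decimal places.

Parallel (C2 and C3): 1 − (1 − 0.79010)(1 − 0.83950) = 0.96631
Series (C1 and [0.96631]): 0.95860 × 0.96631 = 0.92630
Series (C4 and C5): 0.77000 × 0.94980 = 0.73135
Parallel ([0.92630], [0.73135], and C6): 1 − (1 − 0.92630)(1 − 0.73135)(1 − 0.83880) = 0.997

0.997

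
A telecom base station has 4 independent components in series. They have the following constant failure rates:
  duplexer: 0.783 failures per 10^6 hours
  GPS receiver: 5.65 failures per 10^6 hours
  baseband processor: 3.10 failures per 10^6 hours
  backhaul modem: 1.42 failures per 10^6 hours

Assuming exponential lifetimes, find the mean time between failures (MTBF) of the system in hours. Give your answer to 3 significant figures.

Series of exponential components: λ_sys = Σ λ_i
λ_sys = 0.000000783 + 0.00000565 + 0.00000310 + 0.00000142 = 1.0953e-05 /h
MTBF = 1 / λ_sys = 91300 h

91300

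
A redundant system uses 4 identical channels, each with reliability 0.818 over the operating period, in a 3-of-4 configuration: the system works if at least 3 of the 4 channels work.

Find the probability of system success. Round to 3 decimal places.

R = Σ_{i=3}^{4} C(4,i) p^i (1−p)^{4−i} with p = 0.818
C(4,3)·0.818^3·0.182^1 = 0.39847
C(4,4)·0.818^4·0.182^0 = 0.44773
Sum = 0.846

0.846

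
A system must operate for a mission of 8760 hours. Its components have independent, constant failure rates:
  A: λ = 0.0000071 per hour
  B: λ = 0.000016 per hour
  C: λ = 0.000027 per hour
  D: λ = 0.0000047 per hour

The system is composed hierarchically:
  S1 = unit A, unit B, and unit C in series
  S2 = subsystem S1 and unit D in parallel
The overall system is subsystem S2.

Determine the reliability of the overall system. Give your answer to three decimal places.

R(A) = exp(−0.0000071 × 8760) = 0.93970
R(B) = exp(−0.000016 × 8760) = 0.86922
R(C) = exp(−0.000027 × 8760) = 0.78937
R(D) = exp(−0.0000047 × 8760) = 0.95966
Series (A, B, and C): 0.93970 × 0.86922 × 0.78937 = 0.64476
Parallel ([0.64476] and D): 1 − (1 − 0.64476)(1 − 0.95966) = 0.986

0.986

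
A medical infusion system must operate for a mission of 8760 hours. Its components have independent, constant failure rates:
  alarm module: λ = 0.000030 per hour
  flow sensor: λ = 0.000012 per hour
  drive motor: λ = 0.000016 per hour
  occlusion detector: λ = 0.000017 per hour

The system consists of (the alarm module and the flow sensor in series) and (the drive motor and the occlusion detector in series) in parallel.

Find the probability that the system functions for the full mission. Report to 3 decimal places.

R(alarm module) = exp(−0.000030 × 8760) = 0.76890
R(flow sensor) = exp(−0.000012 × 8760) = 0.90022
R(drive motor) = exp(−0.000016 × 8760) = 0.86922
R(occlusion detector) = exp(−0.000017 × 8760) = 0.86164
Series (alarm module and flow sensor): 0.76890 × 0.90022 = 0.69218
Series (drive motor and occlusion detector): 0.86922 × 0.86164 = 0.74895
Parallel ([0.69218] and [0.74895]): 1 − (1 − 0.69218)(1 − 0.74895) = 0.923

0.923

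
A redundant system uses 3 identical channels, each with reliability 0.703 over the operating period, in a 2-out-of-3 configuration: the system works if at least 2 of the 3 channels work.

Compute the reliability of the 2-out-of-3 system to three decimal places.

0.788

R = Σ_{i=2}^{3} C(3,i) p^i (1−p)^{3−i} with p = 0.703
C(3,2)·0.703^2·0.297^1 = 0.44034
C(3,3)·0.703^3·0.297^0 = 0.34743
Sum = 0.788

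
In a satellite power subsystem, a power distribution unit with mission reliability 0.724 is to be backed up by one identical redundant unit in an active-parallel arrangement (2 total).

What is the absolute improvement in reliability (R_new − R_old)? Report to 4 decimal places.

0.1998

R_before = 0.724
R_after = 1 − (1 − 0.724)^2 = 0.9238
ΔR = 0.9238 − 0.724 = 0.1998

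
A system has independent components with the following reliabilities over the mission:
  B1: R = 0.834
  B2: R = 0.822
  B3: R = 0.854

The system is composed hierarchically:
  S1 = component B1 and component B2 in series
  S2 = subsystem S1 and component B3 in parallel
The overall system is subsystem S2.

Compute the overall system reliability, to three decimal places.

Series (B1 and B2): 0.83400 × 0.82200 = 0.68555
Parallel ([0.68555] and B3): 1 − (1 − 0.68555)(1 − 0.85400) = 0.954

0.954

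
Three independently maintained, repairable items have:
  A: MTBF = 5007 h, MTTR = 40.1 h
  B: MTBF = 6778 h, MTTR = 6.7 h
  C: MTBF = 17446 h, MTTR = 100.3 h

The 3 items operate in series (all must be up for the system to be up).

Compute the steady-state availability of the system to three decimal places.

0.985

A(A) = MTBF/(MTBF+MTTR) = 5007/(5007+40.1) = 0.992055
A(B) = MTBF/(MTBF+MTTR) = 6778/(6778+6.7) = 0.999012
A(C) = MTBF/(MTBF+MTTR) = 17446/(17446+100.3) = 0.994284
Series availability: 0.992055 × 0.999012 × 0.994284 = 0.985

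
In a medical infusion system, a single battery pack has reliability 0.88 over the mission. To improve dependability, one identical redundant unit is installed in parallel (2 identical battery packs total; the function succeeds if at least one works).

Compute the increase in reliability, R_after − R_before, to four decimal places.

R_before = 0.88
R_after = 1 − (1 − 0.88)^2 = 0.9856
ΔR = 0.9856 − 0.88 = 0.1056

0.1056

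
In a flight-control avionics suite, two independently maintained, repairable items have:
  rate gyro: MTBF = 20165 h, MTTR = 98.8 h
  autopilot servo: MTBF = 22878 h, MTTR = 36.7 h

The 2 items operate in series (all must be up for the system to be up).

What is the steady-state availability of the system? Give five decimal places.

0.99353

A(rate gyro) = MTBF/(MTBF+MTTR) = 20165/(20165+98.8) = 0.995124
A(autopilot servo) = MTBF/(MTBF+MTTR) = 22878/(22878+36.7) = 0.998398
Series availability: 0.995124 × 0.998398 = 0.99353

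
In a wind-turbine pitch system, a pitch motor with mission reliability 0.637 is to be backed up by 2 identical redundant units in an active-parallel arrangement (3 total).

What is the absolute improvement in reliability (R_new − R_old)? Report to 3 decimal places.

0.315

R_before = 0.637
R_after = 1 − (1 − 0.637)^3 = 0.952
ΔR = 0.952 − 0.637 = 0.315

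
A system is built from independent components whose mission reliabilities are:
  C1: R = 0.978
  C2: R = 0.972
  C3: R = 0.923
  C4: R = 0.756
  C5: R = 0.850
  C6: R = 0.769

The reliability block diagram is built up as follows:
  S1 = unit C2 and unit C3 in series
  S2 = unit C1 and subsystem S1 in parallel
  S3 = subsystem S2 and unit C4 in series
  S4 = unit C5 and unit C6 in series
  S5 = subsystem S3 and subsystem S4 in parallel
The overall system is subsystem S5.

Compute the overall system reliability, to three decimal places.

0.915

Series (C2 and C3): 0.97200 × 0.92300 = 0.89716
Parallel (C1 and [0.89716]): 1 − (1 − 0.97800)(1 − 0.89716) = 0.99774
Series ([0.99774] and C4): 0.99774 × 0.75600 = 0.75429
Series (C5 and C6): 0.85000 × 0.76900 = 0.65365
Parallel ([0.75429] and [0.65365]): 1 − (1 − 0.75429)(1 − 0.65365) = 0.915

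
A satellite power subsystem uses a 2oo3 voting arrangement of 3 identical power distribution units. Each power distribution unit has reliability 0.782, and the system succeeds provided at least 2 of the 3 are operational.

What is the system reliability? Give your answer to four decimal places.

R = Σ_{i=2}^{3} C(3,i) p^i (1−p)^{3−i} with p = 0.782
C(3,2)·0.782^2·0.218^1 = 0.399937
C(3,3)·0.782^3·0.218^0 = 0.478212
Sum = 0.8781

0.8781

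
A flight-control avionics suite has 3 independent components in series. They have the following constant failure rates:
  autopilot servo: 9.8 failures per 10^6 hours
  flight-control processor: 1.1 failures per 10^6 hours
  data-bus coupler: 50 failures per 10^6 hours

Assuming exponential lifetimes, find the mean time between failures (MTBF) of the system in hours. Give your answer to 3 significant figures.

16400

Series of exponential components: λ_sys = Σ λ_i
λ_sys = 0.0000098 + 0.0000011 + 0.000050 = 6.0900e-05 /h
MTBF = 1 / λ_sys = 16400 h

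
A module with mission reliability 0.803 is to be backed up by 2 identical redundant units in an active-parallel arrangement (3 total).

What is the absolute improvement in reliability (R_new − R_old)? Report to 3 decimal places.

R_before = 0.803
R_after = 1 − (1 − 0.803)^3 = 0.992
ΔR = 0.992 − 0.803 = 0.189

0.189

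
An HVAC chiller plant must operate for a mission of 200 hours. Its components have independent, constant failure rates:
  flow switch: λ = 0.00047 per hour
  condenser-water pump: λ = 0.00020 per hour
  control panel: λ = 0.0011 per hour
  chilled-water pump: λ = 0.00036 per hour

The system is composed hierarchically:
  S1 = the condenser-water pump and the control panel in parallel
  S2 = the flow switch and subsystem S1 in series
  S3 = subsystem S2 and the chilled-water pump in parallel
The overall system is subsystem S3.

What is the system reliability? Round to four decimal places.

R(flow switch) = exp(−0.00047 × 200) = 0.910283
R(condenser-water pump) = exp(−0.00020 × 200) = 0.960789
R(control panel) = exp(−0.0011 × 200) = 0.802519
R(chilled-water pump) = exp(−0.00036 × 200) = 0.930531
Parallel (condenser-water pump and control panel): 1 − (1 − 0.960789)(1 − 0.802519) = 0.992257
Series (flow switch and [0.992257]): 0.910283 × 0.992257 = 0.903235
Parallel ([0.903235] and chilled-water pump): 1 − (1 − 0.903235)(1 − 0.930531) = 0.9933

0.9933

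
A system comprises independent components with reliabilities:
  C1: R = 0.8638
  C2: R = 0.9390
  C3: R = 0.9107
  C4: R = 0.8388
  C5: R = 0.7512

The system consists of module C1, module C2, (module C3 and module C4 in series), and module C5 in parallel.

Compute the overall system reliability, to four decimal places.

0.9995

Series (C3 and C4): 0.910700 × 0.838800 = 0.763895
Parallel (C1, C2, [0.763895], and C5): 1 − (1 − 0.863800)(1 − 0.939000)(1 − 0.763895)(1 − 0.751200) = 0.9995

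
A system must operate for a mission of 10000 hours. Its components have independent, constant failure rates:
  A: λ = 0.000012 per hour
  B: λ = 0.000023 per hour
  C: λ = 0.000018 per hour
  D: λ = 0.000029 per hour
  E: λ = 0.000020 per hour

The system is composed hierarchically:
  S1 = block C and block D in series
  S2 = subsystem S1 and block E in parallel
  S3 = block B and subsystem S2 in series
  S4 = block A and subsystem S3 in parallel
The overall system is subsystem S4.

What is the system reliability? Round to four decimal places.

R(A) = exp(−0.000012 × 10000) = 0.886920
R(B) = exp(−0.000023 × 10000) = 0.794534
R(C) = exp(−0.000018 × 10000) = 0.835270
R(D) = exp(−0.000029 × 10000) = 0.748264
R(E) = exp(−0.000020 × 10000) = 0.818731
Series (C and D): 0.835270 × 0.748264 = 0.625002
Parallel ([0.625002] and E): 1 − (1 − 0.625002)(1 − 0.818731) = 0.932024
Series (B and [0.932024]): 0.794534 × 0.932024 = 0.740525
Parallel (A and [0.740525]): 1 − (1 − 0.886920)(1 − 0.740525) = 0.9707

0.9707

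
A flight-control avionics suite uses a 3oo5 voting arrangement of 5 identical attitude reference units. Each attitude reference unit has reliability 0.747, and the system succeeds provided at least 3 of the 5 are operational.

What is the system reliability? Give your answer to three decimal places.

0.893

R = Σ_{i=3}^{5} C(5,i) p^i (1−p)^{5−i} with p = 0.747
C(5,3)·0.747^3·0.253^2 = 0.26681
C(5,4)·0.747^4·0.253^1 = 0.39389
C(5,5)·0.747^5·0.253^0 = 0.23260
Sum = 0.893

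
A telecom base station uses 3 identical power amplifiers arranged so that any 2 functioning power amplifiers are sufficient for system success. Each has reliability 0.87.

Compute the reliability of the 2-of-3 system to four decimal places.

R = Σ_{i=2}^{3} C(3,i) p^i (1−p)^{3−i} with p = 0.87
C(3,2)·0.87^2·0.13^1 = 0.295191
C(3,3)·0.87^3·0.13^0 = 0.658503
Sum = 0.9537

0.9537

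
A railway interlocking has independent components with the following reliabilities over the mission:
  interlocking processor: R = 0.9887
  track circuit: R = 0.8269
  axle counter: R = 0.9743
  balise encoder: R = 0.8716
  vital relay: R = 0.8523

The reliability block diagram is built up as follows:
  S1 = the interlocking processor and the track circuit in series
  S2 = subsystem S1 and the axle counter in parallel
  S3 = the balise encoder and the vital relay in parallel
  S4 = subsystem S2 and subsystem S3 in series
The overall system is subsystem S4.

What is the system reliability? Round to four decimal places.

Series (interlocking processor and track circuit): 0.988700 × 0.826900 = 0.817556
Parallel ([0.817556] and axle counter): 1 − (1 − 0.817556)(1 − 0.974300) = 0.995311
Parallel (balise encoder and vital relay): 1 − (1 − 0.871600)(1 − 0.852300) = 0.981035
Series ([0.995311] and [0.981035]): 0.995311 × 0.981035 = 0.9764

0.9764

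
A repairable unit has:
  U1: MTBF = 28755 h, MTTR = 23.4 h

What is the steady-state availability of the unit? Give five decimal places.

0.99919

A(U1) = MTBF/(MTBF+MTTR) = 28755/(28755+23.4) = 0.99919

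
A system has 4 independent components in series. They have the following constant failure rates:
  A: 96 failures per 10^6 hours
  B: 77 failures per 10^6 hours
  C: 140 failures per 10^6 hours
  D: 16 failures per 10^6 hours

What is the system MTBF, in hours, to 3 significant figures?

3040

Series of exponential components: λ_sys = Σ λ_i
λ_sys = 0.000096 + 0.000077 + 0.00014 + 0.000016 = 3.2900e-04 /h
MTBF = 1 / λ_sys = 3040 h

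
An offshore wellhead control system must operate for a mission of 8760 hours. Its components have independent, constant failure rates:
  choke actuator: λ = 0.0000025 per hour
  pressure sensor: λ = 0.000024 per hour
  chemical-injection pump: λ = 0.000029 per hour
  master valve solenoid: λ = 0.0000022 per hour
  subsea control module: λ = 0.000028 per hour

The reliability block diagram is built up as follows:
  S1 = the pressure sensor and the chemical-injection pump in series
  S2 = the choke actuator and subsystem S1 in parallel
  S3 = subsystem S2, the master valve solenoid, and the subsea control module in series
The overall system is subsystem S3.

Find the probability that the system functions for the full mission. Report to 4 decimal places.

0.7614

R(choke actuator) = exp(−0.0000025 × 8760) = 0.978338
R(pressure sensor) = exp(−0.000024 × 8760) = 0.810390
R(chemical-injection pump) = exp(−0.000029 × 8760) = 0.775661
R(master valve solenoid) = exp(−0.0000022 × 8760) = 0.980913
R(subsea control module) = exp(−0.000028 × 8760) = 0.782485
Series (pressure sensor and chemical-injection pump): 0.810390 × 0.775661 = 0.628588
Parallel (choke actuator and [0.628588]): 1 − (1 − 0.978338)(1 − 0.628588) = 0.991954
Series ([0.991954], master valve solenoid, and subsea control module): 0.991954 × 0.980913 × 0.782485 = 0.7614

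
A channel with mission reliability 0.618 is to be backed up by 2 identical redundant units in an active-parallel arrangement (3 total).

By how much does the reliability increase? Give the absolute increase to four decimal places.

0.3263

R_before = 0.618
R_after = 1 − (1 − 0.618)^3 = 0.9443
ΔR = 0.9443 − 0.618 = 0.3263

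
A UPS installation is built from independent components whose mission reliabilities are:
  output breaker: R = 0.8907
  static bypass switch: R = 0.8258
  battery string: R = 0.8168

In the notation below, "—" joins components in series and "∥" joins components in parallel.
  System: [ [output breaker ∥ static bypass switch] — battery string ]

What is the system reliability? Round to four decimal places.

0.8012

Parallel (output breaker and static bypass switch): 1 − (1 − 0.890700)(1 − 0.825800) = 0.980960
Series ([0.980960] and battery string): 0.980960 × 0.816800 = 0.8012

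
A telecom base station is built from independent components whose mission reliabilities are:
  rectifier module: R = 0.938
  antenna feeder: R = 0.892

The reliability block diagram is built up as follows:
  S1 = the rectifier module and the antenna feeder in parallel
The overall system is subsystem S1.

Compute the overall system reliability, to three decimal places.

Parallel (rectifier module and antenna feeder): 1 − (1 − 0.93800)(1 − 0.89200) = 0.993

0.993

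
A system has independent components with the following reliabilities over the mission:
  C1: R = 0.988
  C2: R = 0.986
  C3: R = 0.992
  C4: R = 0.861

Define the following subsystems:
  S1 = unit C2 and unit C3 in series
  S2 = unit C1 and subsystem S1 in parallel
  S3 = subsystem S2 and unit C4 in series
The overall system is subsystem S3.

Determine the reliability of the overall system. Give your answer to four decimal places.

Series (C2 and C3): 0.986000 × 0.992000 = 0.978112
Parallel (C1 and [0.978112]): 1 − (1 − 0.988000)(1 − 0.978112) = 0.999737
Series ([0.999737] and C4): 0.999737 × 0.861000 = 0.8608

0.8608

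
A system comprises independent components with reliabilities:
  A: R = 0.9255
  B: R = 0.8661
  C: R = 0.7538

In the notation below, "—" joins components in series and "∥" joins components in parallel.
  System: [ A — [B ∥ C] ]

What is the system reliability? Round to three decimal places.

Parallel (B and C): 1 − (1 − 0.86610)(1 − 0.75380) = 0.96703
Series (A and [0.96703]): 0.92550 × 0.96703 = 0.895

0.895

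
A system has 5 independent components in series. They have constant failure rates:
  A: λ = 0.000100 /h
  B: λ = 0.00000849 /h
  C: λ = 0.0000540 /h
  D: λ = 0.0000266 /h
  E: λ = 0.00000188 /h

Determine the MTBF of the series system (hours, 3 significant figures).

Series of exponential components: λ_sys = Σ λ_i
λ_sys = 0.000100 + 0.00000849 + 0.0000540 + 0.0000266 + 0.00000188 = 1.9097e-04 /h
MTBF = 1 / λ_sys = 5240 h

5240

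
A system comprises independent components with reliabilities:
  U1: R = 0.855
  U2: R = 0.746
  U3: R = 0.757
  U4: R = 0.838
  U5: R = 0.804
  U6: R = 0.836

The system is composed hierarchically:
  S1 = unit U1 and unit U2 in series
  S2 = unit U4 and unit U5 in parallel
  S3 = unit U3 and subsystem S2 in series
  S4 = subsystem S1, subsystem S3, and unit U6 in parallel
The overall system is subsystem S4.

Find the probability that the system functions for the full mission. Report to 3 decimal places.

0.984

Series (U1 and U2): 0.85500 × 0.74600 = 0.63783
Parallel (U4 and U5): 1 − (1 − 0.83800)(1 − 0.80400) = 0.96825
Series (U3 and [0.96825]): 0.75700 × 0.96825 = 0.73297
Parallel ([0.63783], [0.73297], and U6): 1 − (1 − 0.63783)(1 − 0.73297)(1 − 0.83600) = 0.984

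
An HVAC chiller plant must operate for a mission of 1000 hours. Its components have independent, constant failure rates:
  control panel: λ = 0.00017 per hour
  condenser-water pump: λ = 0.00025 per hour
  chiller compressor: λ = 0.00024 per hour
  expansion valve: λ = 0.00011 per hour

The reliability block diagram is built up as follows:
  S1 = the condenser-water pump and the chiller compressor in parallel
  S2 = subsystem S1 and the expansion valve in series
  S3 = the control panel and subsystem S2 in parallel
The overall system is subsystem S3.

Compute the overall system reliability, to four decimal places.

R(control panel) = exp(−0.00017 × 1000) = 0.843665
R(condenser-water pump) = exp(−0.00025 × 1000) = 0.778801
R(chiller compressor) = exp(−0.00024 × 1000) = 0.786628
R(expansion valve) = exp(−0.00011 × 1000) = 0.895834
Parallel (condenser-water pump and chiller compressor): 1 − (1 − 0.778801)(1 − 0.786628) = 0.952802
Series ([0.952802] and expansion valve): 0.952802 × 0.895834 = 0.853552
Parallel (control panel and [0.853552]): 1 − (1 − 0.843665)(1 − 0.853552) = 0.9771

0.9771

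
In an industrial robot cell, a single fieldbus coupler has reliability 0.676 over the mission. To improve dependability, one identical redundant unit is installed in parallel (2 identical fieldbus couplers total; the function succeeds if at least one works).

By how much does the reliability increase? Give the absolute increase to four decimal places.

R_before = 0.676
R_after = 1 − (1 − 0.676)^2 = 0.8950
ΔR = 0.8950 − 0.676 = 0.2190

0.2190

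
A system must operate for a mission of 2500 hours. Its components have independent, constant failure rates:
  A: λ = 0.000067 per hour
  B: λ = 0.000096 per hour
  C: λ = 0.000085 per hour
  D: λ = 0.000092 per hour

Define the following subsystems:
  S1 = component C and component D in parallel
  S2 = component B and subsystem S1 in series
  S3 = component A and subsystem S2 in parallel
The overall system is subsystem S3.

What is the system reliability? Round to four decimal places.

0.9623

R(A) = exp(−0.000067 × 2500) = 0.845777
R(B) = exp(−0.000096 × 2500) = 0.786628
R(C) = exp(−0.000085 × 2500) = 0.808560
R(D) = exp(−0.000092 × 2500) = 0.794534
Parallel (C and D): 1 − (1 − 0.808560)(1 − 0.794534) = 0.960666
Series (B and [0.960666]): 0.786628 × 0.960666 = 0.755687
Parallel (A and [0.755687]): 1 − (1 − 0.845777)(1 − 0.755687) = 0.9623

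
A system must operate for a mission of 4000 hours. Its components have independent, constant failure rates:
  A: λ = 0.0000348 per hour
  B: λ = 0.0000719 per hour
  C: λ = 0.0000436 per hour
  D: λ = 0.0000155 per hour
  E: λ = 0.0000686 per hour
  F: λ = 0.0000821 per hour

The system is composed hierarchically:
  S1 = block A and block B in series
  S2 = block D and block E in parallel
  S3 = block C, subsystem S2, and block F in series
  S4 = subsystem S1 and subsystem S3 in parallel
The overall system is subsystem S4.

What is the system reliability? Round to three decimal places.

R(A) = exp(−0.0000348 × 4000) = 0.87005
R(B) = exp(−0.0000719 × 4000) = 0.75006
R(C) = exp(−0.0000436 × 4000) = 0.83996
R(D) = exp(−0.0000155 × 4000) = 0.93988
R(E) = exp(−0.0000686 × 4000) = 0.76003
R(F) = exp(−0.0000821 × 4000) = 0.72007
Series (A and B): 0.87005 × 0.75006 = 0.65259
Parallel (D and E): 1 − (1 − 0.93988)(1 − 0.76003) = 0.98557
Series (C, [0.98557], and F): 0.83996 × 0.98557 × 0.72007 = 0.59610
Parallel ([0.65259] and [0.59610]): 1 − (1 − 0.65259)(1 − 0.59610) = 0.860

0.860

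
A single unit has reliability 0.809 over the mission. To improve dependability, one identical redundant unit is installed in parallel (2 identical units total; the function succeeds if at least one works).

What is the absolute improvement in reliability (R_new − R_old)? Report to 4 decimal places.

R_before = 0.809
R_after = 1 − (1 − 0.809)^2 = 0.9635
ΔR = 0.9635 − 0.809 = 0.1545

0.1545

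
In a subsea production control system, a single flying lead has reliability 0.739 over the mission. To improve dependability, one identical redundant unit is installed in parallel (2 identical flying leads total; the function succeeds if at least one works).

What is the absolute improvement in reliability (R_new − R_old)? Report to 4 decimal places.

0.1929

R_before = 0.739
R_after = 1 − (1 − 0.739)^2 = 0.9319
ΔR = 0.9319 − 0.739 = 0.1929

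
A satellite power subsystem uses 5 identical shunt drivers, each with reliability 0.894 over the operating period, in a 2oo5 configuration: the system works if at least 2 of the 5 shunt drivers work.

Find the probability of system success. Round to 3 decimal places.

0.999

R = Σ_{i=2}^{5} C(5,i) p^i (1−p)^{5−i} with p = 0.894
C(5,2)·0.894^2·0.106^3 = 0.00952
C(5,3)·0.894^3·0.106^2 = 0.08028
C(5,4)·0.894^4·0.106^1 = 0.33855
C(5,5)·0.894^5·0.106^0 = 0.57107
Sum = 0.999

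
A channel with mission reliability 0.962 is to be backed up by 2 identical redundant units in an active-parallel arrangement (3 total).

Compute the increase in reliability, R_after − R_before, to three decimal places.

R_before = 0.962
R_after = 1 − (1 − 0.962)^3 = 1.000
ΔR = 1.000 − 0.962 = 0.038

0.038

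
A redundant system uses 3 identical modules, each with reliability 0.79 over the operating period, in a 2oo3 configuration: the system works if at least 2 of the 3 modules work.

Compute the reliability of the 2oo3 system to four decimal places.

R = Σ_{i=2}^{3} C(3,i) p^i (1−p)^{3−i} with p = 0.79
C(3,2)·0.79^2·0.21^1 = 0.393183
C(3,3)·0.79^3·0.21^0 = 0.493039
Sum = 0.8862

0.8862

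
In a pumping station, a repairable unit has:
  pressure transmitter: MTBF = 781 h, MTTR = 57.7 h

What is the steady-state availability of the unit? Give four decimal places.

A(pressure transmitter) = MTBF/(MTBF+MTTR) = 781/(781+57.7) = 0.9312

0.9312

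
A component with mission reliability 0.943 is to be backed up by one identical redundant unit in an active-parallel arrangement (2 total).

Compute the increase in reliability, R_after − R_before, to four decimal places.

R_before = 0.943
R_after = 1 − (1 − 0.943)^2 = 0.9968
ΔR = 0.9968 − 0.943 = 0.0538

0.0538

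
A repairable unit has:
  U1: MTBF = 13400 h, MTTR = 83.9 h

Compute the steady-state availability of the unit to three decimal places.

A(U1) = MTBF/(MTBF+MTTR) = 13400/(13400+83.9) = 0.994

0.994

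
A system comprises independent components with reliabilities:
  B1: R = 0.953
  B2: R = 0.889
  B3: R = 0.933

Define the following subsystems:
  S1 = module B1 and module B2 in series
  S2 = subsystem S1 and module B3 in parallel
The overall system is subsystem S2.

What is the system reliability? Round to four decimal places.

0.9898

Series (B1 and B2): 0.953000 × 0.889000 = 0.847217
Parallel ([0.847217] and B3): 1 − (1 − 0.847217)(1 − 0.933000) = 0.9898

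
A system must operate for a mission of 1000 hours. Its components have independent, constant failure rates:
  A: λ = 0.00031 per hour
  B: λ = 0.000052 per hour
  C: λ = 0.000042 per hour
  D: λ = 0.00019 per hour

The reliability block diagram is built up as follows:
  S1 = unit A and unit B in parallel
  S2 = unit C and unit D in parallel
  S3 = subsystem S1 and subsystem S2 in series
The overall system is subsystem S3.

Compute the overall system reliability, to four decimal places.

R(A) = exp(−0.00031 × 1000) = 0.733447
R(B) = exp(−0.000052 × 1000) = 0.949329
R(C) = exp(−0.000042 × 1000) = 0.958870
R(D) = exp(−0.00019 × 1000) = 0.826959
Parallel (A and B): 1 − (1 − 0.733447)(1 − 0.949329) = 0.986493
Parallel (C and D): 1 − (1 − 0.958870)(1 − 0.826959) = 0.992883
Series ([0.986493] and [0.992883]): 0.986493 × 0.992883 = 0.9795

0.9795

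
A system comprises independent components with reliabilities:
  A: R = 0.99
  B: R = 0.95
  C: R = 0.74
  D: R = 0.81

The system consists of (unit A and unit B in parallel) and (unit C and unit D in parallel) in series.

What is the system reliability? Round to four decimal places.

Parallel (A and B): 1 − (1 − 0.990000)(1 − 0.950000) = 0.999500
Parallel (C and D): 1 − (1 − 0.740000)(1 − 0.810000) = 0.950600
Series ([0.999500] and [0.950600]): 0.999500 × 0.950600 = 0.9501

0.9501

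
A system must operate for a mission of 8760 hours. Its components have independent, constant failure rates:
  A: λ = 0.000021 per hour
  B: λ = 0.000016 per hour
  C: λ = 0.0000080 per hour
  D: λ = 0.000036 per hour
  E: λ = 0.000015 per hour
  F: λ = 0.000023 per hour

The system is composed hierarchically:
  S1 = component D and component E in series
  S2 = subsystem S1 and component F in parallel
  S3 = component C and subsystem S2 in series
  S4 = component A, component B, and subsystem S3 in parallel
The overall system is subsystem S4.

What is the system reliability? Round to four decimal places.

0.9972

R(A) = exp(−0.000021 × 8760) = 0.831969
R(B) = exp(−0.000016 × 8760) = 0.869219
R(C) = exp(−0.0000080 × 8760) = 0.932319
R(D) = exp(−0.000036 × 8760) = 0.729526
R(E) = exp(−0.000015 × 8760) = 0.876867
R(F) = exp(−0.000023 × 8760) = 0.817520
Series (D and E): 0.729526 × 0.876867 = 0.639697
Parallel ([0.639697] and F): 1 − (1 − 0.639697)(1 − 0.817520) = 0.934252
Series (C and [0.934252]): 0.932319 × 0.934252 = 0.871021
Parallel (A, B, and [0.871021]): 1 − (1 − 0.831969)(1 − 0.869219)(1 − 0.871021) = 0.9972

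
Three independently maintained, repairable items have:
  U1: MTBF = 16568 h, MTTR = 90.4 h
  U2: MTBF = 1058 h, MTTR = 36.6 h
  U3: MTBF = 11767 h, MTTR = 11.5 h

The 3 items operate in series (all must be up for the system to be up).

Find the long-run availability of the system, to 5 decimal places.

0.96038

A(U1) = MTBF/(MTBF+MTTR) = 16568/(16568+90.4) = 0.994573
A(U2) = MTBF/(MTBF+MTTR) = 1058/(1058+36.6) = 0.966563
A(U3) = MTBF/(MTBF+MTTR) = 11767/(11767+11.5) = 0.999024
Series availability: 0.994573 × 0.966563 × 0.999024 = 0.96038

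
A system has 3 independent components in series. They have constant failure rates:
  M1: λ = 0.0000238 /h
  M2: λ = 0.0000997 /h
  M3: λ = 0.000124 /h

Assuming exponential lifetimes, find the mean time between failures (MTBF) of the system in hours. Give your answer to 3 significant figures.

Series of exponential components: λ_sys = Σ λ_i
λ_sys = 0.0000238 + 0.0000997 + 0.000124 = 2.4750e-04 /h
MTBF = 1 / λ_sys = 4040 h

4040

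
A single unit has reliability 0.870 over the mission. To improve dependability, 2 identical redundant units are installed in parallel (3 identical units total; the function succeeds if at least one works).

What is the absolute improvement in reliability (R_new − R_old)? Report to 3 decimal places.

0.128

R_before = 0.870
R_after = 1 − (1 − 0.870)^3 = 0.998
ΔR = 0.998 − 0.870 = 0.128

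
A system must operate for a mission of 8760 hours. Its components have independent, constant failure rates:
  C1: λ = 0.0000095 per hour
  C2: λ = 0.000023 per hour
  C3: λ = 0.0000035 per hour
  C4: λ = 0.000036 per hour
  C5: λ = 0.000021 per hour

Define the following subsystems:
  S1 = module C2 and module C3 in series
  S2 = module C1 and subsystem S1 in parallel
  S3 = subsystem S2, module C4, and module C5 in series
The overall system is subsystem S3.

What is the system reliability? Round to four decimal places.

R(C1) = exp(−0.0000095 × 8760) = 0.920149
R(C2) = exp(−0.000023 × 8760) = 0.817520
R(C3) = exp(−0.0000035 × 8760) = 0.969805
R(C4) = exp(−0.000036 × 8760) = 0.729526
R(C5) = exp(−0.000021 × 8760) = 0.831969
Series (C2 and C3): 0.817520 × 0.969805 = 0.792835
Parallel (C1 and [0.792835]): 1 − (1 − 0.920149)(1 − 0.792835) = 0.983458
Series ([0.983458], C4, and C5): 0.983458 × 0.729526 × 0.831969 = 0.5969

0.5969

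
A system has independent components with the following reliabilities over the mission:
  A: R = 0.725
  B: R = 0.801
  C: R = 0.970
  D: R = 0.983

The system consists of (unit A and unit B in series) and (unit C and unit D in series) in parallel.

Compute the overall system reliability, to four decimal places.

Series (A and B): 0.725000 × 0.801000 = 0.580725
Series (C and D): 0.970000 × 0.983000 = 0.953510
Parallel ([0.580725] and [0.953510]): 1 − (1 − 0.580725)(1 − 0.953510) = 0.9805

0.9805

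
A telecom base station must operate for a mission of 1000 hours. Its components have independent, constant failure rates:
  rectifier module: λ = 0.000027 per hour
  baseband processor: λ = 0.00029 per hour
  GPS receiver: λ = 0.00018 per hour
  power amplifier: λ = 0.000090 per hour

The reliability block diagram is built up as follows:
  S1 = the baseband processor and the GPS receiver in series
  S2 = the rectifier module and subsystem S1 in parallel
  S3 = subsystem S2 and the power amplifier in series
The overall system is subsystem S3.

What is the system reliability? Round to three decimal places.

0.905

R(rectifier module) = exp(−0.000027 × 1000) = 0.97336
R(baseband processor) = exp(−0.00029 × 1000) = 0.74826
R(GPS receiver) = exp(−0.00018 × 1000) = 0.83527
R(power amplifier) = exp(−0.000090 × 1000) = 0.91393
Series (baseband processor and GPS receiver): 0.74826 × 0.83527 = 0.62500
Parallel (rectifier module and [0.62500]): 1 − (1 − 0.97336)(1 − 0.62500) = 0.99001
Series ([0.99001] and power amplifier): 0.99001 × 0.91393 = 0.905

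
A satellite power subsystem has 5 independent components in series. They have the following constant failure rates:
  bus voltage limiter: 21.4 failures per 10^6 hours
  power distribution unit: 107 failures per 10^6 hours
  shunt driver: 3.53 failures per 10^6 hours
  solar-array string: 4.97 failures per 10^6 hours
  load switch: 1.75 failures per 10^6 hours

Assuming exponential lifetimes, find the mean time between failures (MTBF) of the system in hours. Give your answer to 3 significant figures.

Series of exponential components: λ_sys = Σ λ_i
λ_sys = 0.0000214 + 0.000107 + 0.00000353 + 0.00000497 + 0.00000175 = 1.3865e-04 /h
MTBF = 1 / λ_sys = 7210 h

7210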